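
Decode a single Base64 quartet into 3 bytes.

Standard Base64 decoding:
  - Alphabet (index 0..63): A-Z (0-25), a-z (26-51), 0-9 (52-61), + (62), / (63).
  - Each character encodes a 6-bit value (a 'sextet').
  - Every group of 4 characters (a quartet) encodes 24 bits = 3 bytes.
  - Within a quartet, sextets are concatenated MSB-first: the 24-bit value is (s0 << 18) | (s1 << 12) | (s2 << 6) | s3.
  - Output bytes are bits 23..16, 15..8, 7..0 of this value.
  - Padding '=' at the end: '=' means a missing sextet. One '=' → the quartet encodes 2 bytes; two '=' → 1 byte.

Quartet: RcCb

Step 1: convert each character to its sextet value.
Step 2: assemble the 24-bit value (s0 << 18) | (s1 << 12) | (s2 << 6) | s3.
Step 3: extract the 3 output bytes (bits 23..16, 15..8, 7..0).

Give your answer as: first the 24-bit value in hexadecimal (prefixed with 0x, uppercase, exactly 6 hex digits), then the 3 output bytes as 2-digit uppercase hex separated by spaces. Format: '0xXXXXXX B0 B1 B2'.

Answer: 0x45C09B 45 C0 9B

Derivation:
Sextets: R=17, c=28, C=2, b=27
24-bit: (17<<18) | (28<<12) | (2<<6) | 27
      = 0x440000 | 0x01C000 | 0x000080 | 0x00001B
      = 0x45C09B
Bytes: (v>>16)&0xFF=45, (v>>8)&0xFF=C0, v&0xFF=9B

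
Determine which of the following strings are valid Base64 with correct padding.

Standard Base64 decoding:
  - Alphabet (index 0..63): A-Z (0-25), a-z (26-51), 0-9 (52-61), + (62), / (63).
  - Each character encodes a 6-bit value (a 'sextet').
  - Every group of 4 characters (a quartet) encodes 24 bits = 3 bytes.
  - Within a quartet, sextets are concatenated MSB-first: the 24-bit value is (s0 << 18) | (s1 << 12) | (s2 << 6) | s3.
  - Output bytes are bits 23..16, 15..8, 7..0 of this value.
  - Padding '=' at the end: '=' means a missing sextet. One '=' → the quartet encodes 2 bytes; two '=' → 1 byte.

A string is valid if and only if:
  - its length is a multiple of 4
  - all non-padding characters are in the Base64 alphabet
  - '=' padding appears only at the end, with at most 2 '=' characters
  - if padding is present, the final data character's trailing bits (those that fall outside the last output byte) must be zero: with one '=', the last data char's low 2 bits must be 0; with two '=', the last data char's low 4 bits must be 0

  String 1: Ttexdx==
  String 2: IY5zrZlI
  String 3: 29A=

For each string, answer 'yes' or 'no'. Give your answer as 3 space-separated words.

String 1: 'Ttexdx==' → invalid (bad trailing bits)
String 2: 'IY5zrZlI' → valid
String 3: '29A=' → valid

Answer: no yes yes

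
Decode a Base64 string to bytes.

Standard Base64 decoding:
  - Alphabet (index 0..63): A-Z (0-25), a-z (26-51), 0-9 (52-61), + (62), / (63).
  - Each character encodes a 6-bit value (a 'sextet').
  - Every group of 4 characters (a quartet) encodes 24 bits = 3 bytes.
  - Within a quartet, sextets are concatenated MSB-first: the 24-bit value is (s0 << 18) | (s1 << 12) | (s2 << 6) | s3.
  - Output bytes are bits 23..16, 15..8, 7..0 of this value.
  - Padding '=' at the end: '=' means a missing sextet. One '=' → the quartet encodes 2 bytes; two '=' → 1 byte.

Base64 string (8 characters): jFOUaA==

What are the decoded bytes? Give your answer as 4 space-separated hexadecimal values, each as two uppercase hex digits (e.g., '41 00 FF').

After char 0 ('j'=35): chars_in_quartet=1 acc=0x23 bytes_emitted=0
After char 1 ('F'=5): chars_in_quartet=2 acc=0x8C5 bytes_emitted=0
After char 2 ('O'=14): chars_in_quartet=3 acc=0x2314E bytes_emitted=0
After char 3 ('U'=20): chars_in_quartet=4 acc=0x8C5394 -> emit 8C 53 94, reset; bytes_emitted=3
After char 4 ('a'=26): chars_in_quartet=1 acc=0x1A bytes_emitted=3
After char 5 ('A'=0): chars_in_quartet=2 acc=0x680 bytes_emitted=3
Padding '==': partial quartet acc=0x680 -> emit 68; bytes_emitted=4

Answer: 8C 53 94 68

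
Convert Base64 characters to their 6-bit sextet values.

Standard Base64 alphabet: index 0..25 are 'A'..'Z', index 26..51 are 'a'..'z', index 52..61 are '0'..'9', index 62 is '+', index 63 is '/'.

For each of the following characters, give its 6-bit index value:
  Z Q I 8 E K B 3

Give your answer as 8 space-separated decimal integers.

'Z': A..Z range, ord('Z') − ord('A') = 25
'Q': A..Z range, ord('Q') − ord('A') = 16
'I': A..Z range, ord('I') − ord('A') = 8
'8': 0..9 range, 52 + ord('8') − ord('0') = 60
'E': A..Z range, ord('E') − ord('A') = 4
'K': A..Z range, ord('K') − ord('A') = 10
'B': A..Z range, ord('B') − ord('A') = 1
'3': 0..9 range, 52 + ord('3') − ord('0') = 55

Answer: 25 16 8 60 4 10 1 55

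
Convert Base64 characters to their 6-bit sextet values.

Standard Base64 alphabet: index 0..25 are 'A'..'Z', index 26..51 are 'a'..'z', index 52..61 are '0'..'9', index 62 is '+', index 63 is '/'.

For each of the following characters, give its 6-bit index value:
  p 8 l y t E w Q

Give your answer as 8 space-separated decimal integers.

Answer: 41 60 37 50 45 4 48 16

Derivation:
'p': a..z range, 26 + ord('p') − ord('a') = 41
'8': 0..9 range, 52 + ord('8') − ord('0') = 60
'l': a..z range, 26 + ord('l') − ord('a') = 37
'y': a..z range, 26 + ord('y') − ord('a') = 50
't': a..z range, 26 + ord('t') − ord('a') = 45
'E': A..Z range, ord('E') − ord('A') = 4
'w': a..z range, 26 + ord('w') − ord('a') = 48
'Q': A..Z range, ord('Q') − ord('A') = 16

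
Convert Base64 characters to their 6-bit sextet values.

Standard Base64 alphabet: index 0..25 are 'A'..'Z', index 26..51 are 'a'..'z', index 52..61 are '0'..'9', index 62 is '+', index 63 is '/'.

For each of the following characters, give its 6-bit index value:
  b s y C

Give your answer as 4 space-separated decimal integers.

'b': a..z range, 26 + ord('b') − ord('a') = 27
's': a..z range, 26 + ord('s') − ord('a') = 44
'y': a..z range, 26 + ord('y') − ord('a') = 50
'C': A..Z range, ord('C') − ord('A') = 2

Answer: 27 44 50 2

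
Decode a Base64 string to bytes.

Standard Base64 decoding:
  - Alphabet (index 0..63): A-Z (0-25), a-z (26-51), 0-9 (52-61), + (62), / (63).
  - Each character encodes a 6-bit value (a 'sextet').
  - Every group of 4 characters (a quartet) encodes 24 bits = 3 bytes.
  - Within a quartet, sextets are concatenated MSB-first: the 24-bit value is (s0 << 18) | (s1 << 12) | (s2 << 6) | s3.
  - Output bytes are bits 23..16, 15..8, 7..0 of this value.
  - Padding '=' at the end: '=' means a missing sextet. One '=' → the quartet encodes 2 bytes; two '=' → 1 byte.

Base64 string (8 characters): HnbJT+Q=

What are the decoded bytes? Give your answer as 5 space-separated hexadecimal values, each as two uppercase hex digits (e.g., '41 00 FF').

After char 0 ('H'=7): chars_in_quartet=1 acc=0x7 bytes_emitted=0
After char 1 ('n'=39): chars_in_quartet=2 acc=0x1E7 bytes_emitted=0
After char 2 ('b'=27): chars_in_quartet=3 acc=0x79DB bytes_emitted=0
After char 3 ('J'=9): chars_in_quartet=4 acc=0x1E76C9 -> emit 1E 76 C9, reset; bytes_emitted=3
After char 4 ('T'=19): chars_in_quartet=1 acc=0x13 bytes_emitted=3
After char 5 ('+'=62): chars_in_quartet=2 acc=0x4FE bytes_emitted=3
After char 6 ('Q'=16): chars_in_quartet=3 acc=0x13F90 bytes_emitted=3
Padding '=': partial quartet acc=0x13F90 -> emit 4F E4; bytes_emitted=5

Answer: 1E 76 C9 4F E4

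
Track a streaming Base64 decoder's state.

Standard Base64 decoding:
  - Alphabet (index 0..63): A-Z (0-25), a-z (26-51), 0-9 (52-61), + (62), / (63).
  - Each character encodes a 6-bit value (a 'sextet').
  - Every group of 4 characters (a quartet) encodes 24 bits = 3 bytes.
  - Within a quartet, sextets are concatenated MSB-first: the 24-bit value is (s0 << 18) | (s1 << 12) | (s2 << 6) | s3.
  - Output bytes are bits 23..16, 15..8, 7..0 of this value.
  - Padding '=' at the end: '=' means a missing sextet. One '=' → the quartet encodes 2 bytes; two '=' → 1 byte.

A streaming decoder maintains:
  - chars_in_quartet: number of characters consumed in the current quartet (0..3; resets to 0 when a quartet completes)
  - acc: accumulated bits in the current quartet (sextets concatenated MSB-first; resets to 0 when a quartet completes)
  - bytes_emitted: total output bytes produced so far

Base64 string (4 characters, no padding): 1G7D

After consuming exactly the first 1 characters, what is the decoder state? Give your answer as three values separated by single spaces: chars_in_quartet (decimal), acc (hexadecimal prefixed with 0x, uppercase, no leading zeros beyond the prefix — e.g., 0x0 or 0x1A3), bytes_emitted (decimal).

After char 0 ('1'=53): chars_in_quartet=1 acc=0x35 bytes_emitted=0

Answer: 1 0x35 0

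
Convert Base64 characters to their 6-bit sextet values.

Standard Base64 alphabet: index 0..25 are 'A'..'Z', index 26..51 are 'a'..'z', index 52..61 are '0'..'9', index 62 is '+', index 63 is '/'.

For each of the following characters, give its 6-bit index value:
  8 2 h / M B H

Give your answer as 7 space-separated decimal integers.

Answer: 60 54 33 63 12 1 7

Derivation:
'8': 0..9 range, 52 + ord('8') − ord('0') = 60
'2': 0..9 range, 52 + ord('2') − ord('0') = 54
'h': a..z range, 26 + ord('h') − ord('a') = 33
'/': index 63
'M': A..Z range, ord('M') − ord('A') = 12
'B': A..Z range, ord('B') − ord('A') = 1
'H': A..Z range, ord('H') − ord('A') = 7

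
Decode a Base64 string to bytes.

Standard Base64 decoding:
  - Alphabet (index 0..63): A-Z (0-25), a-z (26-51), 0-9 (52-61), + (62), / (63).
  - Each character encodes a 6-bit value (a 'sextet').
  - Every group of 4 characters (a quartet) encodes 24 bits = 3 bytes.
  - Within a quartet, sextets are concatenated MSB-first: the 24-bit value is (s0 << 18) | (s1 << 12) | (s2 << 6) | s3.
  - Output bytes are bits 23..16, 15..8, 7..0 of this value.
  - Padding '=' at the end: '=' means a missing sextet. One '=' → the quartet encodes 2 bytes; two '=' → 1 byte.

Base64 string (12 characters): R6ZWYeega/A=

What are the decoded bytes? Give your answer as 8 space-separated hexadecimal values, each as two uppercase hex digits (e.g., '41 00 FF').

Answer: 47 A6 56 61 E7 A0 6B F0

Derivation:
After char 0 ('R'=17): chars_in_quartet=1 acc=0x11 bytes_emitted=0
After char 1 ('6'=58): chars_in_quartet=2 acc=0x47A bytes_emitted=0
After char 2 ('Z'=25): chars_in_quartet=3 acc=0x11E99 bytes_emitted=0
After char 3 ('W'=22): chars_in_quartet=4 acc=0x47A656 -> emit 47 A6 56, reset; bytes_emitted=3
After char 4 ('Y'=24): chars_in_quartet=1 acc=0x18 bytes_emitted=3
After char 5 ('e'=30): chars_in_quartet=2 acc=0x61E bytes_emitted=3
After char 6 ('e'=30): chars_in_quartet=3 acc=0x1879E bytes_emitted=3
After char 7 ('g'=32): chars_in_quartet=4 acc=0x61E7A0 -> emit 61 E7 A0, reset; bytes_emitted=6
After char 8 ('a'=26): chars_in_quartet=1 acc=0x1A bytes_emitted=6
After char 9 ('/'=63): chars_in_quartet=2 acc=0x6BF bytes_emitted=6
After char 10 ('A'=0): chars_in_quartet=3 acc=0x1AFC0 bytes_emitted=6
Padding '=': partial quartet acc=0x1AFC0 -> emit 6B F0; bytes_emitted=8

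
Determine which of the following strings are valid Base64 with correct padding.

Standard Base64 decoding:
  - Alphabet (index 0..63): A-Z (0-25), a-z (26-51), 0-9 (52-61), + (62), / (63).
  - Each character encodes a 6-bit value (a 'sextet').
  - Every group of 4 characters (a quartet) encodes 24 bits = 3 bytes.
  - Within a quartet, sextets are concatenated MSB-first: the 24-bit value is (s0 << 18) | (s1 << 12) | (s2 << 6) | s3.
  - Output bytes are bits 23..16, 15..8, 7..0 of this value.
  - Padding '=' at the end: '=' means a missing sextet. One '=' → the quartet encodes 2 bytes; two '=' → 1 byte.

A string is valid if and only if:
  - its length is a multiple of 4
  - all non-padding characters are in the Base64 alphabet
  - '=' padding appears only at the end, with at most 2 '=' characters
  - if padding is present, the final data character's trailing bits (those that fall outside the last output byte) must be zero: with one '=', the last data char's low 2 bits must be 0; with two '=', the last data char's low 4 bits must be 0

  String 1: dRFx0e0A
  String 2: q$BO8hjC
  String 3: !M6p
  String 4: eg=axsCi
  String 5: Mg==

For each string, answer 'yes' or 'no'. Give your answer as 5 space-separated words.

String 1: 'dRFx0e0A' → valid
String 2: 'q$BO8hjC' → invalid (bad char(s): ['$'])
String 3: '!M6p' → invalid (bad char(s): ['!'])
String 4: 'eg=axsCi' → invalid (bad char(s): ['=']; '=' in middle)
String 5: 'Mg==' → valid

Answer: yes no no no yes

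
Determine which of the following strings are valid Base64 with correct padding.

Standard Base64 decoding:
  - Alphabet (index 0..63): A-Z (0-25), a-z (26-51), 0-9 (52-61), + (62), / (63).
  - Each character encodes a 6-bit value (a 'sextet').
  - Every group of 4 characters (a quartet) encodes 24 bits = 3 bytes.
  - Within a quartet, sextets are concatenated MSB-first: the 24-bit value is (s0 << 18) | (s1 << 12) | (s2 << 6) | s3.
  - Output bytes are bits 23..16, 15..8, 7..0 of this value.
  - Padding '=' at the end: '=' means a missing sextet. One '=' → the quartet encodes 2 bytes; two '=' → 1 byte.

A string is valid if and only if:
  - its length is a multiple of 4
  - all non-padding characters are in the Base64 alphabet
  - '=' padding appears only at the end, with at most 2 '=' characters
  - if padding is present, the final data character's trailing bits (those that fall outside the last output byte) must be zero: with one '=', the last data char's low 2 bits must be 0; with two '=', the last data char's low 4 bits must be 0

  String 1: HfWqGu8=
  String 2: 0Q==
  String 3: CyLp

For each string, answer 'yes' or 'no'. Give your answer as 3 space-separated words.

Answer: yes yes yes

Derivation:
String 1: 'HfWqGu8=' → valid
String 2: '0Q==' → valid
String 3: 'CyLp' → valid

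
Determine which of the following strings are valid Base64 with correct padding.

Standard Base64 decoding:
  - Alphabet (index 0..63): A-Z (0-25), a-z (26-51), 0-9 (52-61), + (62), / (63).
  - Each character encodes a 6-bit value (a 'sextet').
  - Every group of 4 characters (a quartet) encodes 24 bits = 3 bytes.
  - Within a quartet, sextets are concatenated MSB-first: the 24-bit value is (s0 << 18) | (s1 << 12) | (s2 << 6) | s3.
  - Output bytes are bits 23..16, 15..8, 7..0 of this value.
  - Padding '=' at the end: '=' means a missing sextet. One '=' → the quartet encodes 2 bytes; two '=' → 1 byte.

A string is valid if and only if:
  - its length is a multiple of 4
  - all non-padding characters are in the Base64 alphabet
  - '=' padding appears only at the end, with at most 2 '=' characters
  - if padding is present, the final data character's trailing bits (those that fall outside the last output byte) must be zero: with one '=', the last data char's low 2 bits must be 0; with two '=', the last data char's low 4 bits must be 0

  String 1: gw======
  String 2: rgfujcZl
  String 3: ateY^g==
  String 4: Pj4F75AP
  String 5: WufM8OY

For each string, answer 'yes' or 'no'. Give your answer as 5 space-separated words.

String 1: 'gw======' → invalid (6 pad chars (max 2))
String 2: 'rgfujcZl' → valid
String 3: 'ateY^g==' → invalid (bad char(s): ['^'])
String 4: 'Pj4F75AP' → valid
String 5: 'WufM8OY' → invalid (len=7 not mult of 4)

Answer: no yes no yes no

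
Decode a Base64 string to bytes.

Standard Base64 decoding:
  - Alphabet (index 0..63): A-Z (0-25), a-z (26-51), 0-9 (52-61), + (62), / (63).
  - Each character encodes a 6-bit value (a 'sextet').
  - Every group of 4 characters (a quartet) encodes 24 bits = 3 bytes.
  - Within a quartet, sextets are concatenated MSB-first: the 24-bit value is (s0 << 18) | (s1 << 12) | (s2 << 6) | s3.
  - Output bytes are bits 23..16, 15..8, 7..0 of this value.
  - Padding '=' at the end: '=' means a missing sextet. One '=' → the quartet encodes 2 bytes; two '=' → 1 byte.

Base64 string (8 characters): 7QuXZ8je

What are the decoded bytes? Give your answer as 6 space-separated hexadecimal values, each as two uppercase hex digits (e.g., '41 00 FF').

After char 0 ('7'=59): chars_in_quartet=1 acc=0x3B bytes_emitted=0
After char 1 ('Q'=16): chars_in_quartet=2 acc=0xED0 bytes_emitted=0
After char 2 ('u'=46): chars_in_quartet=3 acc=0x3B42E bytes_emitted=0
After char 3 ('X'=23): chars_in_quartet=4 acc=0xED0B97 -> emit ED 0B 97, reset; bytes_emitted=3
After char 4 ('Z'=25): chars_in_quartet=1 acc=0x19 bytes_emitted=3
After char 5 ('8'=60): chars_in_quartet=2 acc=0x67C bytes_emitted=3
After char 6 ('j'=35): chars_in_quartet=3 acc=0x19F23 bytes_emitted=3
After char 7 ('e'=30): chars_in_quartet=4 acc=0x67C8DE -> emit 67 C8 DE, reset; bytes_emitted=6

Answer: ED 0B 97 67 C8 DE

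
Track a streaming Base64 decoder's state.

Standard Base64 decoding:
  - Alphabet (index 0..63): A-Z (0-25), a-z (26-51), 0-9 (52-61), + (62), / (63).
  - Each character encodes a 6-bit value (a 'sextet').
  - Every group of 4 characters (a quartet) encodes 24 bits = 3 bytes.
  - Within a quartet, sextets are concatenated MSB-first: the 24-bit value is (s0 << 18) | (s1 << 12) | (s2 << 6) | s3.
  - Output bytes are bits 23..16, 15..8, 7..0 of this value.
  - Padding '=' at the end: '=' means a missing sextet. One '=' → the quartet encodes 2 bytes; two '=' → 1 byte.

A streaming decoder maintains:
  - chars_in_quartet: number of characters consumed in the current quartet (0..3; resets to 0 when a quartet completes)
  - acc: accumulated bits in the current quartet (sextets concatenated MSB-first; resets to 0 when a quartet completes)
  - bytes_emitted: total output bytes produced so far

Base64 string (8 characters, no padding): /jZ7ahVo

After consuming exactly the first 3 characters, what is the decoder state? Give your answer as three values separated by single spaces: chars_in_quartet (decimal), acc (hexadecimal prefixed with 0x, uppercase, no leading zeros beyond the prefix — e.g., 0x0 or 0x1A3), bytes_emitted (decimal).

Answer: 3 0x3F8D9 0

Derivation:
After char 0 ('/'=63): chars_in_quartet=1 acc=0x3F bytes_emitted=0
After char 1 ('j'=35): chars_in_quartet=2 acc=0xFE3 bytes_emitted=0
After char 2 ('Z'=25): chars_in_quartet=3 acc=0x3F8D9 bytes_emitted=0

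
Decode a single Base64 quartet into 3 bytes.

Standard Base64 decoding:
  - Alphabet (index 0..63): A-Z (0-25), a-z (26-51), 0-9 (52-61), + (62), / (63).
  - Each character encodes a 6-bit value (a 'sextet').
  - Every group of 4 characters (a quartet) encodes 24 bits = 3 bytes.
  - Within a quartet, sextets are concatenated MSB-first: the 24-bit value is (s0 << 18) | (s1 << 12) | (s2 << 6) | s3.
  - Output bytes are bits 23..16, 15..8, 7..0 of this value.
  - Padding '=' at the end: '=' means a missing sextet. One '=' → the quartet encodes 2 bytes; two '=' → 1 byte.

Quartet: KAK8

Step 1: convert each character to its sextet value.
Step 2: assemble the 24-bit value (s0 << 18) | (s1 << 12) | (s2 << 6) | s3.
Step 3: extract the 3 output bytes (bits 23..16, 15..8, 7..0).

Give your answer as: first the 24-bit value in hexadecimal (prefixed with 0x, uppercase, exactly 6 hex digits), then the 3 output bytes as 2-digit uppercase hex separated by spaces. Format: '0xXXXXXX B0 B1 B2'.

Sextets: K=10, A=0, K=10, 8=60
24-bit: (10<<18) | (0<<12) | (10<<6) | 60
      = 0x280000 | 0x000000 | 0x000280 | 0x00003C
      = 0x2802BC
Bytes: (v>>16)&0xFF=28, (v>>8)&0xFF=02, v&0xFF=BC

Answer: 0x2802BC 28 02 BC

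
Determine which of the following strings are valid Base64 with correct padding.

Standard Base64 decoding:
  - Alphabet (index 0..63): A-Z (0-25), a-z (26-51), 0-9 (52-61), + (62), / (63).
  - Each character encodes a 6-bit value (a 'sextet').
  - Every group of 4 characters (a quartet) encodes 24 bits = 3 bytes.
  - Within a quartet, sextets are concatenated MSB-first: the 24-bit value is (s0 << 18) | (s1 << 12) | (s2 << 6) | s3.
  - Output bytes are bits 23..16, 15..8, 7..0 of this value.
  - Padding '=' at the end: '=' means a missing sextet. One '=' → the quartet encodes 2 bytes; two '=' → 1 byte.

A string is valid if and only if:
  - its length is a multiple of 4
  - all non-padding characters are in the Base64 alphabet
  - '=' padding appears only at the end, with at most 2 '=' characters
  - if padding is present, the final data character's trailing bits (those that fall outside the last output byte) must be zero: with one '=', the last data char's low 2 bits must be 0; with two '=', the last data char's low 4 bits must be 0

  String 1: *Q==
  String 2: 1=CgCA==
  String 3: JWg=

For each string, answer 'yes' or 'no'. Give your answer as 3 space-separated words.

Answer: no no yes

Derivation:
String 1: '*Q==' → invalid (bad char(s): ['*'])
String 2: '1=CgCA==' → invalid (bad char(s): ['=']; '=' in middle)
String 3: 'JWg=' → valid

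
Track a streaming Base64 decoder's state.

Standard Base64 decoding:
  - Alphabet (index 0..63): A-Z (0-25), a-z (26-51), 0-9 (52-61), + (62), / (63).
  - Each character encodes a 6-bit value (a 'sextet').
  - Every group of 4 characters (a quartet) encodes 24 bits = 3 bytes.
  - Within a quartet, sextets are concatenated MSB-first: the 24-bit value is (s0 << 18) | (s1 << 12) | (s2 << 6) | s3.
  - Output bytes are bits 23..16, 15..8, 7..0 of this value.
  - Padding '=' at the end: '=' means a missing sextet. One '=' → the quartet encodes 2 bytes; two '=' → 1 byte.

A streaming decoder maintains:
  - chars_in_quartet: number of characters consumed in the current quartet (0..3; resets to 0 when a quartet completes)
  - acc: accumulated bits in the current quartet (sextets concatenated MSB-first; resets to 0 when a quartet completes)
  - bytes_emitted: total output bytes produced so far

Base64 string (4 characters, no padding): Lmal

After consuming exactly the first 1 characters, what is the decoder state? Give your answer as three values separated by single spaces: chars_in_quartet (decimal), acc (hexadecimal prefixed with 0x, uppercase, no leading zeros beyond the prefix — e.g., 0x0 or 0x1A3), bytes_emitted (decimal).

Answer: 1 0xB 0

Derivation:
After char 0 ('L'=11): chars_in_quartet=1 acc=0xB bytes_emitted=0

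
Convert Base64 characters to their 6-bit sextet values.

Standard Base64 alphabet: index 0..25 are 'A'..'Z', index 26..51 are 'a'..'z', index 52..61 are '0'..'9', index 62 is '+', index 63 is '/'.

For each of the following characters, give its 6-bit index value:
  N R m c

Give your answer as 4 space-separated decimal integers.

Answer: 13 17 38 28

Derivation:
'N': A..Z range, ord('N') − ord('A') = 13
'R': A..Z range, ord('R') − ord('A') = 17
'm': a..z range, 26 + ord('m') − ord('a') = 38
'c': a..z range, 26 + ord('c') − ord('a') = 28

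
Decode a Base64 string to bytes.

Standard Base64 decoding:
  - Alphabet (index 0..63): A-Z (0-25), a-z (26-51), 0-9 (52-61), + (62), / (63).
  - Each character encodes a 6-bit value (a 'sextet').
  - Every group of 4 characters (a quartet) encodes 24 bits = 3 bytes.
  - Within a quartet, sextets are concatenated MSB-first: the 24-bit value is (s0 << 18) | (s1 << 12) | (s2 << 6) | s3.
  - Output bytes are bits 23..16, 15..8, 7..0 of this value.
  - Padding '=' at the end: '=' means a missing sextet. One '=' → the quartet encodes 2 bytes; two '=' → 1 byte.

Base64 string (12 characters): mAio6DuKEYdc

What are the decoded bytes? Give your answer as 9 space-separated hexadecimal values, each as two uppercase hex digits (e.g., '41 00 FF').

Answer: 98 08 A8 E8 3B 8A 11 87 5C

Derivation:
After char 0 ('m'=38): chars_in_quartet=1 acc=0x26 bytes_emitted=0
After char 1 ('A'=0): chars_in_quartet=2 acc=0x980 bytes_emitted=0
After char 2 ('i'=34): chars_in_quartet=3 acc=0x26022 bytes_emitted=0
After char 3 ('o'=40): chars_in_quartet=4 acc=0x9808A8 -> emit 98 08 A8, reset; bytes_emitted=3
After char 4 ('6'=58): chars_in_quartet=1 acc=0x3A bytes_emitted=3
After char 5 ('D'=3): chars_in_quartet=2 acc=0xE83 bytes_emitted=3
After char 6 ('u'=46): chars_in_quartet=3 acc=0x3A0EE bytes_emitted=3
After char 7 ('K'=10): chars_in_quartet=4 acc=0xE83B8A -> emit E8 3B 8A, reset; bytes_emitted=6
After char 8 ('E'=4): chars_in_quartet=1 acc=0x4 bytes_emitted=6
After char 9 ('Y'=24): chars_in_quartet=2 acc=0x118 bytes_emitted=6
After char 10 ('d'=29): chars_in_quartet=3 acc=0x461D bytes_emitted=6
After char 11 ('c'=28): chars_in_quartet=4 acc=0x11875C -> emit 11 87 5C, reset; bytes_emitted=9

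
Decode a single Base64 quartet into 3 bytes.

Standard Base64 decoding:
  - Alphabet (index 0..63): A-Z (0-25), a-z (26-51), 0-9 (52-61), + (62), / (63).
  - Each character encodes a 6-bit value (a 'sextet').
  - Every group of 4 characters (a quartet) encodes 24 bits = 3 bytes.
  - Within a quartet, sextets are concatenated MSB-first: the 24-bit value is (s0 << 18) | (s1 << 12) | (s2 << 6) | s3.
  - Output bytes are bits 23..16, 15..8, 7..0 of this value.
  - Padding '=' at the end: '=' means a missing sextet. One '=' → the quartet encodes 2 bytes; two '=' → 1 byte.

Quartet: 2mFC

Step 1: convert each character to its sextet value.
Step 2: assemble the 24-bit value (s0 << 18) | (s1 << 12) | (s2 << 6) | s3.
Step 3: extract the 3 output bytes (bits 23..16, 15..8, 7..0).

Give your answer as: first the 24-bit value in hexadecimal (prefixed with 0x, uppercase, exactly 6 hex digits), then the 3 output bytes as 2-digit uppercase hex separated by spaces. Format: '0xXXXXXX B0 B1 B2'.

Sextets: 2=54, m=38, F=5, C=2
24-bit: (54<<18) | (38<<12) | (5<<6) | 2
      = 0xD80000 | 0x026000 | 0x000140 | 0x000002
      = 0xDA6142
Bytes: (v>>16)&0xFF=DA, (v>>8)&0xFF=61, v&0xFF=42

Answer: 0xDA6142 DA 61 42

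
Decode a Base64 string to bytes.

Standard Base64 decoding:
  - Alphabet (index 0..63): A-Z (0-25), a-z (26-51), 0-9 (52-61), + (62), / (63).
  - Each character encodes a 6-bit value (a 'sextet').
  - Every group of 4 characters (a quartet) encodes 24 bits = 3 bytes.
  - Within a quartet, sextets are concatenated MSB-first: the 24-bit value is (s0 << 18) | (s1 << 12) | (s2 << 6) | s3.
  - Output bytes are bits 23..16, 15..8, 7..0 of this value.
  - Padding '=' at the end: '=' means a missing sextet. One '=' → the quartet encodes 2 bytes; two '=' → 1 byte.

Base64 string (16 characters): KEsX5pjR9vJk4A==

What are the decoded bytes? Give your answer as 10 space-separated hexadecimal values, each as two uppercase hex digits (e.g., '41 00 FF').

After char 0 ('K'=10): chars_in_quartet=1 acc=0xA bytes_emitted=0
After char 1 ('E'=4): chars_in_quartet=2 acc=0x284 bytes_emitted=0
After char 2 ('s'=44): chars_in_quartet=3 acc=0xA12C bytes_emitted=0
After char 3 ('X'=23): chars_in_quartet=4 acc=0x284B17 -> emit 28 4B 17, reset; bytes_emitted=3
After char 4 ('5'=57): chars_in_quartet=1 acc=0x39 bytes_emitted=3
After char 5 ('p'=41): chars_in_quartet=2 acc=0xE69 bytes_emitted=3
After char 6 ('j'=35): chars_in_quartet=3 acc=0x39A63 bytes_emitted=3
After char 7 ('R'=17): chars_in_quartet=4 acc=0xE698D1 -> emit E6 98 D1, reset; bytes_emitted=6
After char 8 ('9'=61): chars_in_quartet=1 acc=0x3D bytes_emitted=6
After char 9 ('v'=47): chars_in_quartet=2 acc=0xF6F bytes_emitted=6
After char 10 ('J'=9): chars_in_quartet=3 acc=0x3DBC9 bytes_emitted=6
After char 11 ('k'=36): chars_in_quartet=4 acc=0xF6F264 -> emit F6 F2 64, reset; bytes_emitted=9
After char 12 ('4'=56): chars_in_quartet=1 acc=0x38 bytes_emitted=9
After char 13 ('A'=0): chars_in_quartet=2 acc=0xE00 bytes_emitted=9
Padding '==': partial quartet acc=0xE00 -> emit E0; bytes_emitted=10

Answer: 28 4B 17 E6 98 D1 F6 F2 64 E0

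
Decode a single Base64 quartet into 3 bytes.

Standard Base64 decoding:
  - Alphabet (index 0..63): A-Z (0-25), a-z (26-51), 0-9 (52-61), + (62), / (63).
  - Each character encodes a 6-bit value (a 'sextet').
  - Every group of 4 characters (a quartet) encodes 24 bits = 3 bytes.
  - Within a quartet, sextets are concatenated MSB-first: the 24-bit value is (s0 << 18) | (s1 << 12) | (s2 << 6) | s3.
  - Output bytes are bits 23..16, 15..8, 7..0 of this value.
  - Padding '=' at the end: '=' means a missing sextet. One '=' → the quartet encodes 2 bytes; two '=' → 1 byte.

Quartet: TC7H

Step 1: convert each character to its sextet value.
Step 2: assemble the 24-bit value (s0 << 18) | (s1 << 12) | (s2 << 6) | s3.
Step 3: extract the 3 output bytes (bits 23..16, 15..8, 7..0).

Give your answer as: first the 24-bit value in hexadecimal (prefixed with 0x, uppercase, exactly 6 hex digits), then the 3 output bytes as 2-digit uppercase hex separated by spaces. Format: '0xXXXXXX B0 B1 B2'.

Answer: 0x4C2EC7 4C 2E C7

Derivation:
Sextets: T=19, C=2, 7=59, H=7
24-bit: (19<<18) | (2<<12) | (59<<6) | 7
      = 0x4C0000 | 0x002000 | 0x000EC0 | 0x000007
      = 0x4C2EC7
Bytes: (v>>16)&0xFF=4C, (v>>8)&0xFF=2E, v&0xFF=C7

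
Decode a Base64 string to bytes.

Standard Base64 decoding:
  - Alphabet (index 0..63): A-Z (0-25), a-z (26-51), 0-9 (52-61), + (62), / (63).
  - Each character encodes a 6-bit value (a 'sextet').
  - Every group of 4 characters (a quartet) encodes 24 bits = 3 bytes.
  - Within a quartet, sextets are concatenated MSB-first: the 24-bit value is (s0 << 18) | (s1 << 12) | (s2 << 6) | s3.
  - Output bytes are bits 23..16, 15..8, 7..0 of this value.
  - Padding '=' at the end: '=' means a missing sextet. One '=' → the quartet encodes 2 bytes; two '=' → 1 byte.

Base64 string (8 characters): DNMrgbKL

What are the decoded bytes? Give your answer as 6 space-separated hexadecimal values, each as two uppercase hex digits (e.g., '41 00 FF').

After char 0 ('D'=3): chars_in_quartet=1 acc=0x3 bytes_emitted=0
After char 1 ('N'=13): chars_in_quartet=2 acc=0xCD bytes_emitted=0
After char 2 ('M'=12): chars_in_quartet=3 acc=0x334C bytes_emitted=0
After char 3 ('r'=43): chars_in_quartet=4 acc=0xCD32B -> emit 0C D3 2B, reset; bytes_emitted=3
After char 4 ('g'=32): chars_in_quartet=1 acc=0x20 bytes_emitted=3
After char 5 ('b'=27): chars_in_quartet=2 acc=0x81B bytes_emitted=3
After char 6 ('K'=10): chars_in_quartet=3 acc=0x206CA bytes_emitted=3
After char 7 ('L'=11): chars_in_quartet=4 acc=0x81B28B -> emit 81 B2 8B, reset; bytes_emitted=6

Answer: 0C D3 2B 81 B2 8B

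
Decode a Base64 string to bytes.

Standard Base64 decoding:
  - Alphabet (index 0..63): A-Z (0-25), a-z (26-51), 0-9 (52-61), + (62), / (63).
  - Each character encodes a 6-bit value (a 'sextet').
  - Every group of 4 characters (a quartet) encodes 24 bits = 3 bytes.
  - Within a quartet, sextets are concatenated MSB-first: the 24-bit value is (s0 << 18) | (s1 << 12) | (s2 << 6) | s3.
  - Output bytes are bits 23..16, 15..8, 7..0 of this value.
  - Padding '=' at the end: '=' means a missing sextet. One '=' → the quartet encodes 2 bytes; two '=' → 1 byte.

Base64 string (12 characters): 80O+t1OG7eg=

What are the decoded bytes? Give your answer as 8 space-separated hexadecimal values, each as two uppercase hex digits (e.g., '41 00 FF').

Answer: F3 43 BE B7 53 86 ED E8

Derivation:
After char 0 ('8'=60): chars_in_quartet=1 acc=0x3C bytes_emitted=0
After char 1 ('0'=52): chars_in_quartet=2 acc=0xF34 bytes_emitted=0
After char 2 ('O'=14): chars_in_quartet=3 acc=0x3CD0E bytes_emitted=0
After char 3 ('+'=62): chars_in_quartet=4 acc=0xF343BE -> emit F3 43 BE, reset; bytes_emitted=3
After char 4 ('t'=45): chars_in_quartet=1 acc=0x2D bytes_emitted=3
After char 5 ('1'=53): chars_in_quartet=2 acc=0xB75 bytes_emitted=3
After char 6 ('O'=14): chars_in_quartet=3 acc=0x2DD4E bytes_emitted=3
After char 7 ('G'=6): chars_in_quartet=4 acc=0xB75386 -> emit B7 53 86, reset; bytes_emitted=6
After char 8 ('7'=59): chars_in_quartet=1 acc=0x3B bytes_emitted=6
After char 9 ('e'=30): chars_in_quartet=2 acc=0xEDE bytes_emitted=6
After char 10 ('g'=32): chars_in_quartet=3 acc=0x3B7A0 bytes_emitted=6
Padding '=': partial quartet acc=0x3B7A0 -> emit ED E8; bytes_emitted=8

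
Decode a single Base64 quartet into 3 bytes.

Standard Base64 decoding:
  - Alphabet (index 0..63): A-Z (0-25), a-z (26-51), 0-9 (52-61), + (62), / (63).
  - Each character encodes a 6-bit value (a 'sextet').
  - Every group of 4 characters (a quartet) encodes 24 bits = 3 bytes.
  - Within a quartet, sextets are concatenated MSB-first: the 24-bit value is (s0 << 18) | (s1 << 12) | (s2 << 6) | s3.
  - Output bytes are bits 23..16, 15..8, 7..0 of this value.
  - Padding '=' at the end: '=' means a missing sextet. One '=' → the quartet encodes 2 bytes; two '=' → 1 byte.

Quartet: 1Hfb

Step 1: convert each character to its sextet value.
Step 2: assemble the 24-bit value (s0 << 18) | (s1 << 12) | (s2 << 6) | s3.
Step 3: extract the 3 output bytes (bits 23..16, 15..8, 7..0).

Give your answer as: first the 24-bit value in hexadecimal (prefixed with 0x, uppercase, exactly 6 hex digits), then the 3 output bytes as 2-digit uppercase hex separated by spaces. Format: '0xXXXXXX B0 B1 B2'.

Answer: 0xD477DB D4 77 DB

Derivation:
Sextets: 1=53, H=7, f=31, b=27
24-bit: (53<<18) | (7<<12) | (31<<6) | 27
      = 0xD40000 | 0x007000 | 0x0007C0 | 0x00001B
      = 0xD477DB
Bytes: (v>>16)&0xFF=D4, (v>>8)&0xFF=77, v&0xFF=DB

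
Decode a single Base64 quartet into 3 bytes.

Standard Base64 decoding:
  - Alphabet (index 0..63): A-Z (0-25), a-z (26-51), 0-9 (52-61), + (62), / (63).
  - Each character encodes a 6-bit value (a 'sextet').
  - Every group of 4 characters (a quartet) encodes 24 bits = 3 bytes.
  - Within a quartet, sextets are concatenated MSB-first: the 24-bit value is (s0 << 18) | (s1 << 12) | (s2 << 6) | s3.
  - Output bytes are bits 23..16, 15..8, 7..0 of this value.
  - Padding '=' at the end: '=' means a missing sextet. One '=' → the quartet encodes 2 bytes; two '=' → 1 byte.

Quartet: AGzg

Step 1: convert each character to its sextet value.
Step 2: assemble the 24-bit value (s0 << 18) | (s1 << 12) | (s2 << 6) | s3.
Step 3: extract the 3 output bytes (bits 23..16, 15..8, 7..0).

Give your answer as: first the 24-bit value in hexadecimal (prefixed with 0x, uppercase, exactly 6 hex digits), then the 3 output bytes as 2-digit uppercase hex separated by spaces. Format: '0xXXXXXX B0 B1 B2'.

Answer: 0x006CE0 00 6C E0

Derivation:
Sextets: A=0, G=6, z=51, g=32
24-bit: (0<<18) | (6<<12) | (51<<6) | 32
      = 0x000000 | 0x006000 | 0x000CC0 | 0x000020
      = 0x006CE0
Bytes: (v>>16)&0xFF=00, (v>>8)&0xFF=6C, v&0xFF=E0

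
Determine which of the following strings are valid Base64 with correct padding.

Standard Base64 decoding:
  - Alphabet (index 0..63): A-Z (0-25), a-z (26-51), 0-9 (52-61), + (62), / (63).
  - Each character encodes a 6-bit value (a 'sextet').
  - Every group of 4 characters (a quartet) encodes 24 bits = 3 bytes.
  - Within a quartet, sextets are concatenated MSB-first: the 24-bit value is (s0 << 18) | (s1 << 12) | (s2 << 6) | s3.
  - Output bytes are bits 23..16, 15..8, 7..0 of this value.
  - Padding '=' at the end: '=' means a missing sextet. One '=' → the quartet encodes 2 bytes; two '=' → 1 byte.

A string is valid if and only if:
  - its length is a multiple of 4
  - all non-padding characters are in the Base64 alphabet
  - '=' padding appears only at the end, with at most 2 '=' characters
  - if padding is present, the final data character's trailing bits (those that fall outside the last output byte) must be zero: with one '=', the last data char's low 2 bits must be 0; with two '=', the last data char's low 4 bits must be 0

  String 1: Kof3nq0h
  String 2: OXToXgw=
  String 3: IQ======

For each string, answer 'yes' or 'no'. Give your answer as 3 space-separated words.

Answer: yes yes no

Derivation:
String 1: 'Kof3nq0h' → valid
String 2: 'OXToXgw=' → valid
String 3: 'IQ======' → invalid (6 pad chars (max 2))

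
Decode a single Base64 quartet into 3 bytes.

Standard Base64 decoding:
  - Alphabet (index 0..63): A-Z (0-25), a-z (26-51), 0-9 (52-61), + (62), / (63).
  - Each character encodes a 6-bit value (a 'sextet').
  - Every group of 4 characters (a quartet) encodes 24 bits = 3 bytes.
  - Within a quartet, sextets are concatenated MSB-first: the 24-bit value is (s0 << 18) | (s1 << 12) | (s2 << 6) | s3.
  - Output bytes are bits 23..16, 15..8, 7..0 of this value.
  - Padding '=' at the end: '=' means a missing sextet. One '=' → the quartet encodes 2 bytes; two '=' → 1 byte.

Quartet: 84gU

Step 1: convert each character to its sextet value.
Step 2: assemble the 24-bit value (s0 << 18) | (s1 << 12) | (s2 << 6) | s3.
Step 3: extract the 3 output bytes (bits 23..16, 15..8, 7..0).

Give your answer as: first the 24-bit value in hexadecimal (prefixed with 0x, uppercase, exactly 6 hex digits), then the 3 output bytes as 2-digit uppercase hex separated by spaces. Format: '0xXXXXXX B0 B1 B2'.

Sextets: 8=60, 4=56, g=32, U=20
24-bit: (60<<18) | (56<<12) | (32<<6) | 20
      = 0xF00000 | 0x038000 | 0x000800 | 0x000014
      = 0xF38814
Bytes: (v>>16)&0xFF=F3, (v>>8)&0xFF=88, v&0xFF=14

Answer: 0xF38814 F3 88 14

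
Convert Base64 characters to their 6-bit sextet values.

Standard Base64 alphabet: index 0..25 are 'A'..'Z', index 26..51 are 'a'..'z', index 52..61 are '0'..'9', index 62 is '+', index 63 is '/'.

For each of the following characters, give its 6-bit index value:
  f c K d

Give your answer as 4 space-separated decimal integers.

Answer: 31 28 10 29

Derivation:
'f': a..z range, 26 + ord('f') − ord('a') = 31
'c': a..z range, 26 + ord('c') − ord('a') = 28
'K': A..Z range, ord('K') − ord('A') = 10
'd': a..z range, 26 + ord('d') − ord('a') = 29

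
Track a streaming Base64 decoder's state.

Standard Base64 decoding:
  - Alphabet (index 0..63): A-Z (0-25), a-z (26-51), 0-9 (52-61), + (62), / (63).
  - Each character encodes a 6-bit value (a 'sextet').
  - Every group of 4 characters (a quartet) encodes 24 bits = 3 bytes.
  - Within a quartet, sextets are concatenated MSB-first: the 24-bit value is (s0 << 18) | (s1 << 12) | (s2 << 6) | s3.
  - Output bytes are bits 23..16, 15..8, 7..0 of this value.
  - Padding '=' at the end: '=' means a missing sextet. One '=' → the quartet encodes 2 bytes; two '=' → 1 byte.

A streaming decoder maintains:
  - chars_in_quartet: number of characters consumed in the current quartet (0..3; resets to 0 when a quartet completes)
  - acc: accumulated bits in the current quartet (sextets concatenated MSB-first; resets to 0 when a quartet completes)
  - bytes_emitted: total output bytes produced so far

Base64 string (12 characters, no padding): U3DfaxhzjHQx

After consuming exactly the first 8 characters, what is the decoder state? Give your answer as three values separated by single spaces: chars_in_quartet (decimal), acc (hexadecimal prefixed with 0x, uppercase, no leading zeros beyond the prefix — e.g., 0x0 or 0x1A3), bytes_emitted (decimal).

Answer: 0 0x0 6

Derivation:
After char 0 ('U'=20): chars_in_quartet=1 acc=0x14 bytes_emitted=0
After char 1 ('3'=55): chars_in_quartet=2 acc=0x537 bytes_emitted=0
After char 2 ('D'=3): chars_in_quartet=3 acc=0x14DC3 bytes_emitted=0
After char 3 ('f'=31): chars_in_quartet=4 acc=0x5370DF -> emit 53 70 DF, reset; bytes_emitted=3
After char 4 ('a'=26): chars_in_quartet=1 acc=0x1A bytes_emitted=3
After char 5 ('x'=49): chars_in_quartet=2 acc=0x6B1 bytes_emitted=3
After char 6 ('h'=33): chars_in_quartet=3 acc=0x1AC61 bytes_emitted=3
After char 7 ('z'=51): chars_in_quartet=4 acc=0x6B1873 -> emit 6B 18 73, reset; bytes_emitted=6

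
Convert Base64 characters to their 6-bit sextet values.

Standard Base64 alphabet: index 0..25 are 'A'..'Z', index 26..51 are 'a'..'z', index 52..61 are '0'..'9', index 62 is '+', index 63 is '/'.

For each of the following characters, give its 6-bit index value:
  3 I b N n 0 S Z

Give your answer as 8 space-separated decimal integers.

'3': 0..9 range, 52 + ord('3') − ord('0') = 55
'I': A..Z range, ord('I') − ord('A') = 8
'b': a..z range, 26 + ord('b') − ord('a') = 27
'N': A..Z range, ord('N') − ord('A') = 13
'n': a..z range, 26 + ord('n') − ord('a') = 39
'0': 0..9 range, 52 + ord('0') − ord('0') = 52
'S': A..Z range, ord('S') − ord('A') = 18
'Z': A..Z range, ord('Z') − ord('A') = 25

Answer: 55 8 27 13 39 52 18 25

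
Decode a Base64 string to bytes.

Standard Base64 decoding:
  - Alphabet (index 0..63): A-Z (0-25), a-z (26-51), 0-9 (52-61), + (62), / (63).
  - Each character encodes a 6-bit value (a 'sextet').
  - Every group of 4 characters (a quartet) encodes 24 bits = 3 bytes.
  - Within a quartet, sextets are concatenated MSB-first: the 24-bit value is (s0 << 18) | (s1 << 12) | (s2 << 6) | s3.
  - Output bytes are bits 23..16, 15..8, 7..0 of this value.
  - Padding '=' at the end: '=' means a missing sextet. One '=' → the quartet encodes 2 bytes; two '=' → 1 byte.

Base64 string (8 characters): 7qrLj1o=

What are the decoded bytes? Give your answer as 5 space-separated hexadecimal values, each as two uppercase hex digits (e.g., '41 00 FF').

Answer: EE AA CB 8F 5A

Derivation:
After char 0 ('7'=59): chars_in_quartet=1 acc=0x3B bytes_emitted=0
After char 1 ('q'=42): chars_in_quartet=2 acc=0xEEA bytes_emitted=0
After char 2 ('r'=43): chars_in_quartet=3 acc=0x3BAAB bytes_emitted=0
After char 3 ('L'=11): chars_in_quartet=4 acc=0xEEAACB -> emit EE AA CB, reset; bytes_emitted=3
After char 4 ('j'=35): chars_in_quartet=1 acc=0x23 bytes_emitted=3
After char 5 ('1'=53): chars_in_quartet=2 acc=0x8F5 bytes_emitted=3
After char 6 ('o'=40): chars_in_quartet=3 acc=0x23D68 bytes_emitted=3
Padding '=': partial quartet acc=0x23D68 -> emit 8F 5A; bytes_emitted=5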